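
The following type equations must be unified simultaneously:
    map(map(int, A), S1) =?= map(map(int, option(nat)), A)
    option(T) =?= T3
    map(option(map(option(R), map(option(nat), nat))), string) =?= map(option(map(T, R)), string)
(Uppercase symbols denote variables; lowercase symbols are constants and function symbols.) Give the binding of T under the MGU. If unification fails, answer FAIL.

Decompose map/2: map(int, A) =?= map(int, option(nat)),  S1 =?= A.
Decompose map/2: int =?= int,  A =?= option(nat).
Delete trivial equation int =?= int.
Bind A := option(nat); substituting into the one remaining equation that mentions A gives: S1 =?= option(nat).
Bind S1 := option(nat); no other remaining equation mentions S1.
Bind T3 := option(T); no other remaining equation mentions T3.
Decompose map/2: option(map(option(R), map(option(nat), nat))) =?= option(map(T, R)),  string =?= string.
Decompose option/1: map(option(R), map(option(nat), nat)) =?= map(T, R).
Decompose map/2: option(R) =?= T,  map(option(nat), nat) =?= R.
Bind T := option(R); no other remaining equation mentions T. Substituting into the earlier binding gives T3 := option(option(R)).
Bind R := map(option(nat), nat); no other remaining equation mentions R. Substituting into the earlier bindings gives T3 := option(option(map(option(nat), nat))), T := option(map(option(nat), nat)).
Delete trivial equation string =?= string.
MGU = { A ↦ option(nat), S1 ↦ option(nat), T3 ↦ option(option(map(option(nat), nat))), T ↦ option(map(option(nat), nat)), R ↦ map(option(nat), nat) }, so T ↦ option(map(option(nat), nat)).

option(map(option(nat), nat))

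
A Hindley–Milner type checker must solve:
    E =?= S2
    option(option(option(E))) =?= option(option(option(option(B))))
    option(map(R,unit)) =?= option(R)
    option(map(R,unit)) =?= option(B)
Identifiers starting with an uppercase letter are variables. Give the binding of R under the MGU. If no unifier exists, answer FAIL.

FAIL

Bind E := S2; substituting into the one remaining equation that mentions E gives: option(option(option(S2))) =?= option(option(option(option(B)))).
Decompose option/1: option(option(S2)) =?= option(option(option(B))).
Decompose option/1: option(S2) =?= option(option(B)).
Decompose option/1: S2 =?= option(B).
Bind S2 := option(B); no other remaining equation mentions S2. Substituting into the earlier binding gives E := option(B).
Decompose option/1: map(R,unit) =?= R.
Occurs check fails: R occurs in map(R,unit); the equation R =?= map(R,unit) has no finite solution.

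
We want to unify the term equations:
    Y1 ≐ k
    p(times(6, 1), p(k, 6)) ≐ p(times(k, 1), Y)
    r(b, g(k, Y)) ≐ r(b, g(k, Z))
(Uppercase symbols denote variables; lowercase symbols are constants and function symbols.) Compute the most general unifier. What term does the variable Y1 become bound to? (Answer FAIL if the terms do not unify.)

FAIL

Bind Y1 := k; no other remaining equation mentions Y1.
Decompose p/2: times(6, 1) ≐ times(k, 1),  p(k, 6) ≐ Y.
Decompose times/2: 6 ≐ k,  1 ≐ 1.
Clash: constants 6 and k differ; no unifier exists.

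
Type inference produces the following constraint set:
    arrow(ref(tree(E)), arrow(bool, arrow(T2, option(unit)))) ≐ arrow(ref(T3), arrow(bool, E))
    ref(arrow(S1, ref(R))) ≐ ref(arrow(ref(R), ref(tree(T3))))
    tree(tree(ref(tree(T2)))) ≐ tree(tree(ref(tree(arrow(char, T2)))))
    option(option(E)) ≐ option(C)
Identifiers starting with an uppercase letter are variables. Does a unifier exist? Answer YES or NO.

Decompose arrow/2: ref(tree(E)) ≐ ref(T3),  arrow(bool, arrow(T2, option(unit))) ≐ arrow(bool, E).
Decompose ref/1: tree(E) ≐ T3.
Bind T3 := tree(E); substituting into the one remaining equation that mentions T3 gives: ref(arrow(S1, ref(R))) ≐ ref(arrow(ref(R), ref(tree(tree(E))))).
Decompose arrow/2: bool ≐ bool,  arrow(T2, option(unit)) ≐ E.
Delete trivial equation bool ≐ bool.
Bind E := arrow(T2, option(unit)); substituting into the 2 remaining equations that mention E gives: ref(arrow(S1, ref(R))) ≐ ref(arrow(ref(R), ref(tree(tree(arrow(T2, option(unit))))))),  option(option(arrow(T2, option(unit)))) ≐ option(C). Substituting into the earlier binding gives T3 := tree(arrow(T2, option(unit))).
Decompose ref/1: arrow(S1, ref(R)) ≐ arrow(ref(R), ref(tree(tree(arrow(T2, option(unit)))))).
Decompose arrow/2: S1 ≐ ref(R),  ref(R) ≐ ref(tree(tree(arrow(T2, option(unit))))).
Bind S1 := ref(R); no other remaining equation mentions S1.
Decompose ref/1: R ≐ tree(tree(arrow(T2, option(unit)))).
Bind R := tree(tree(arrow(T2, option(unit)))); no other remaining equation mentions R. Substituting into the earlier binding gives S1 := ref(tree(tree(arrow(T2, option(unit))))).
Decompose tree/1: tree(ref(tree(T2))) ≐ tree(ref(tree(arrow(char, T2)))).
Decompose tree/1: ref(tree(T2)) ≐ ref(tree(arrow(char, T2))).
Decompose ref/1: tree(T2) ≐ tree(arrow(char, T2)).
Decompose tree/1: T2 ≐ arrow(char, T2).
Occurs check fails: T2 occurs in arrow(char, T2); the equation T2 ≐ arrow(char, T2) has no finite solution.

NO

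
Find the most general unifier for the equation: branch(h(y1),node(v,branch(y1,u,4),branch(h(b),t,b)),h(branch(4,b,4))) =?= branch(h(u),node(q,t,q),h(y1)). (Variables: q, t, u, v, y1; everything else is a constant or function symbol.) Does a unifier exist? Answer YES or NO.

YES

Decompose branch/3: h(y1) =?= h(u),  node(v,branch(y1,u,4),branch(h(b),t,b)) =?= node(q,t,q),  h(branch(4,b,4)) =?= h(y1).
Decompose h/1: y1 =?= u.
Bind y1 := u; substituting into the remaining equations gives: node(v,branch(u,u,4),branch(h(b),t,b)) =?= node(q,t,q),  h(branch(4,b,4)) =?= h(u).
Decompose node/3: v =?= q,  branch(u,u,4) =?= t,  branch(h(b),t,b) =?= q.
Bind v := q; no other remaining equation mentions v.
Bind t := branch(u,u,4); substituting into the one remaining equation that mentions t gives: branch(h(b),branch(u,u,4),b) =?= q.
Bind q := branch(h(b),branch(u,u,4),b); no other remaining equation mentions q. Substituting into the earlier binding gives v := branch(h(b),branch(u,u,4),b).
Decompose h/1: branch(4,b,4) =?= u.
Bind u := branch(4,b,4). Substituting into the earlier bindings gives y1 := branch(4,b,4), v := branch(h(b),branch(branch(4,b,4),branch(4,b,4),4),b), t := branch(branch(4,b,4),branch(4,b,4),4), q := branch(h(b),branch(branch(4,b,4),branch(4,b,4),4),b).
No equations remain and no clash or occurs-check failure arose, so a unifier exists.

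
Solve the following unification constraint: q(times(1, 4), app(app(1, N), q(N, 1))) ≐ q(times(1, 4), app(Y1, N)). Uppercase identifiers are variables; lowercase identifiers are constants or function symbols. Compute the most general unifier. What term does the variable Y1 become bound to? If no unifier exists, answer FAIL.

Decompose q/2: times(1, 4) ≐ times(1, 4),  app(app(1, N), q(N, 1)) ≐ app(Y1, N).
Delete trivial equation times(1, 4) ≐ times(1, 4).
Decompose app/2: app(1, N) ≐ Y1,  q(N, 1) ≐ N.
Bind Y1 := app(1, N); no other remaining equation mentions Y1.
Occurs check fails: N occurs in q(N, 1); the equation N ≐ q(N, 1) has no finite solution.

FAIL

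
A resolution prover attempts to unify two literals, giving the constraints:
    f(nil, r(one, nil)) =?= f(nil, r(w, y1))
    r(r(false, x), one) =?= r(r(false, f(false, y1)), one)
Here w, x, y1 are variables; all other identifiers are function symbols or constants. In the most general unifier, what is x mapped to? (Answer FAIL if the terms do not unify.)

f(false, nil)

Decompose f/2: nil =?= nil,  r(one, nil) =?= r(w, y1).
Delete trivial equation nil =?= nil.
Decompose r/2: one =?= w,  nil =?= y1.
Bind w := one; no other remaining equation mentions w.
Bind y1 := nil; substituting into the remaining equation gives: r(r(false, x), one) =?= r(r(false, f(false, nil)), one).
Decompose r/2: r(false, x) =?= r(false, f(false, nil)),  one =?= one.
Decompose r/2: false =?= false,  x =?= f(false, nil).
Delete trivial equation false =?= false.
Bind x := f(false, nil); no other remaining equation mentions x.
Delete trivial equation one =?= one.
MGU = { w := one, y1 := nil, x := f(false, nil) }, so x := f(false, nil).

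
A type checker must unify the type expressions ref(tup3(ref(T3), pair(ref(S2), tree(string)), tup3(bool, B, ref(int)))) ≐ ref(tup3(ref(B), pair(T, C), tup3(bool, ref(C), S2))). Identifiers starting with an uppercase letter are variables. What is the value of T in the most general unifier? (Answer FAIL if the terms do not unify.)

ref(ref(int))

Decompose ref/1: tup3(ref(T3), pair(ref(S2), tree(string)), tup3(bool, B, ref(int))) ≐ tup3(ref(B), pair(T, C), tup3(bool, ref(C), S2)).
Decompose tup3/3: ref(T3) ≐ ref(B),  pair(ref(S2), tree(string)) ≐ pair(T, C),  tup3(bool, B, ref(int)) ≐ tup3(bool, ref(C), S2).
Decompose ref/1: T3 ≐ B.
Bind T3 := B; no other remaining equation mentions T3.
Decompose pair/2: ref(S2) ≐ T,  tree(string) ≐ C.
Bind T := ref(S2); no other remaining equation mentions T.
Bind C := tree(string); substituting into the remaining equation gives: tup3(bool, B, ref(int)) ≐ tup3(bool, ref(tree(string)), S2).
Decompose tup3/3: bool ≐ bool,  B ≐ ref(tree(string)),  ref(int) ≐ S2.
Delete trivial equation bool ≐ bool.
Bind B := ref(tree(string)); no other remaining equation mentions B. Substituting into the earlier binding gives T3 := ref(tree(string)).
Bind S2 := ref(int). Substituting into the earlier binding gives T := ref(ref(int)).
MGU = { T3 ↦ ref(tree(string)), T ↦ ref(ref(int)), C ↦ tree(string), B ↦ ref(tree(string)), S2 ↦ ref(int) }, so T ↦ ref(ref(int)).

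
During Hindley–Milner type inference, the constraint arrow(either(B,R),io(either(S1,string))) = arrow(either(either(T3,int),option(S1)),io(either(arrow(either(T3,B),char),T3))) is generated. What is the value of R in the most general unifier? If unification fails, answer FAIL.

Decompose arrow/2: either(B,R) = either(either(T3,int),option(S1)),  io(either(S1,string)) = io(either(arrow(either(T3,B),char),T3)).
Decompose either/2: B = either(T3,int),  R = option(S1).
Bind B := either(T3,int); substituting into the one remaining equation that mentions B gives: io(either(S1,string)) = io(either(arrow(either(T3,either(T3,int)),char),T3)).
Bind R := option(S1); no other remaining equation mentions R.
Decompose io/1: either(S1,string) = either(arrow(either(T3,either(T3,int)),char),T3).
Decompose either/2: S1 = arrow(either(T3,either(T3,int)),char),  string = T3.
Bind S1 := arrow(either(T3,either(T3,int)),char); no other remaining equation mentions S1. Substituting into the earlier binding gives R := option(arrow(either(T3,either(T3,int)),char)).
Bind T3 := string. Substituting into the earlier bindings gives B := either(string,int), R := option(arrow(either(string,either(string,int)),char)), S1 := arrow(either(string,either(string,int)),char).
MGU = { B -> either(string,int), R -> option(arrow(either(string,either(string,int)),char)), S1 -> arrow(either(string,either(string,int)),char), T3 -> string }, so R -> option(arrow(either(string,either(string,int)),char)).

option(arrow(either(string,either(string,int)),char))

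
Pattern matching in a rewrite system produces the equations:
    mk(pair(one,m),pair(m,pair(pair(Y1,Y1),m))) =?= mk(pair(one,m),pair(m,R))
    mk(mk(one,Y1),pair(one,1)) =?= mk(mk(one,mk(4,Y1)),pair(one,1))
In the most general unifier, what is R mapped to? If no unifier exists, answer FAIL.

Decompose mk/2: pair(one,m) =?= pair(one,m),  pair(m,pair(pair(Y1,Y1),m)) =?= pair(m,R).
Delete trivial equation pair(one,m) =?= pair(one,m).
Decompose pair/2: m =?= m,  pair(pair(Y1,Y1),m) =?= R.
Delete trivial equation m =?= m.
Bind R := pair(pair(Y1,Y1),m); no other remaining equation mentions R.
Decompose mk/2: mk(one,Y1) =?= mk(one,mk(4,Y1)),  pair(one,1) =?= pair(one,1).
Decompose mk/2: one =?= one,  Y1 =?= mk(4,Y1).
Delete trivial equation one =?= one.
Occurs check fails: Y1 occurs in mk(4,Y1); the equation Y1 =?= mk(4,Y1) has no finite solution.

FAIL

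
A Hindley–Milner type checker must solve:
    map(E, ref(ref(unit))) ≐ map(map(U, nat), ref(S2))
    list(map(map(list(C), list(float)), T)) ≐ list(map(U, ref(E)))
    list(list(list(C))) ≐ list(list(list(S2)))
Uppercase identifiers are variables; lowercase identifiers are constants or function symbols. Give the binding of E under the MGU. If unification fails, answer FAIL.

map(map(list(ref(unit)), list(float)), nat)

Decompose map/2: E ≐ map(U, nat),  ref(ref(unit)) ≐ ref(S2).
Bind E := map(U, nat); substituting into the one remaining equation that mentions E gives: list(map(map(list(C), list(float)), T)) ≐ list(map(U, ref(map(U, nat)))).
Decompose ref/1: ref(unit) ≐ S2.
Bind S2 := ref(unit); substituting into the one remaining equation that mentions S2 gives: list(list(list(C))) ≐ list(list(list(ref(unit)))).
Decompose list/1: map(map(list(C), list(float)), T) ≐ map(U, ref(map(U, nat))).
Decompose map/2: map(list(C), list(float)) ≐ U,  T ≐ ref(map(U, nat)).
Bind U := map(list(C), list(float)); substituting into the one remaining equation that mentions U gives: T ≐ ref(map(map(list(C), list(float)), nat)). Substituting into the earlier binding gives E := map(map(list(C), list(float)), nat).
Bind T := ref(map(map(list(C), list(float)), nat)); no other remaining equation mentions T.
Decompose list/1: list(list(C)) ≐ list(list(ref(unit))).
Decompose list/1: list(C) ≐ list(ref(unit)).
Decompose list/1: C ≐ ref(unit).
Bind C := ref(unit). Substituting into the earlier bindings gives E := map(map(list(ref(unit)), list(float)), nat), U := map(list(ref(unit)), list(float)), T := ref(map(map(list(ref(unit)), list(float)), nat)).
MGU = { E -> map(map(list(ref(unit)), list(float)), nat), S2 -> ref(unit), U -> map(list(ref(unit)), list(float)), T -> ref(map(map(list(ref(unit)), list(float)), nat)), C -> ref(unit) }, so E -> map(map(list(ref(unit)), list(float)), nat).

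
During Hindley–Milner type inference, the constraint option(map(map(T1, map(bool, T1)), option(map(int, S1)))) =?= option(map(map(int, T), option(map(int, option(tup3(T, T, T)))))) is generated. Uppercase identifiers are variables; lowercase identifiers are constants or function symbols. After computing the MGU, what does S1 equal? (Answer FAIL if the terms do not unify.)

Decompose option/1: map(map(T1, map(bool, T1)), option(map(int, S1))) =?= map(map(int, T), option(map(int, option(tup3(T, T, T))))).
Decompose map/2: map(T1, map(bool, T1)) =?= map(int, T),  option(map(int, S1)) =?= option(map(int, option(tup3(T, T, T)))).
Decompose map/2: T1 =?= int,  map(bool, T1) =?= T.
Bind T1 := int; substituting into the one remaining equation that mentions T1 gives: map(bool, int) =?= T.
Bind T := map(bool, int); substituting into the remaining equation gives: option(map(int, S1)) =?= option(map(int, option(tup3(map(bool, int), map(bool, int), map(bool, int))))).
Decompose option/1: map(int, S1) =?= map(int, option(tup3(map(bool, int), map(bool, int), map(bool, int)))).
Decompose map/2: int =?= int,  S1 =?= option(tup3(map(bool, int), map(bool, int), map(bool, int))).
Delete trivial equation int =?= int.
Bind S1 := option(tup3(map(bool, int), map(bool, int), map(bool, int))).
MGU = { T1 := int, T := map(bool, int), S1 := option(tup3(map(bool, int), map(bool, int), map(bool, int))) }, so S1 := option(tup3(map(bool, int), map(bool, int), map(bool, int))).

option(tup3(map(bool, int), map(bool, int), map(bool, int)))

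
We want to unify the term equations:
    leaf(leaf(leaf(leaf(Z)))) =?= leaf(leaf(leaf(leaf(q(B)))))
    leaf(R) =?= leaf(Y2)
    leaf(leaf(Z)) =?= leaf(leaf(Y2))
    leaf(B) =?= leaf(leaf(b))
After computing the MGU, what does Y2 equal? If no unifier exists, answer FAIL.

Decompose leaf/1: leaf(leaf(leaf(Z))) =?= leaf(leaf(leaf(q(B)))).
Decompose leaf/1: leaf(leaf(Z)) =?= leaf(leaf(q(B))).
Decompose leaf/1: leaf(Z) =?= leaf(q(B)).
Decompose leaf/1: Z =?= q(B).
Bind Z := q(B); substituting into the one remaining equation that mentions Z gives: leaf(leaf(q(B))) =?= leaf(leaf(Y2)).
Decompose leaf/1: R =?= Y2.
Bind R := Y2; no other remaining equation mentions R.
Decompose leaf/1: leaf(q(B)) =?= leaf(Y2).
Decompose leaf/1: q(B) =?= Y2.
Bind Y2 := q(B); no other remaining equation mentions Y2. Substituting into the earlier binding gives R := q(B).
Decompose leaf/1: B =?= leaf(b).
Bind B := leaf(b). Substituting into the earlier bindings gives Z := q(leaf(b)), R := q(leaf(b)), Y2 := q(leaf(b)).
MGU = { Z -> q(leaf(b)), R -> q(leaf(b)), Y2 -> q(leaf(b)), B -> leaf(b) }, so Y2 -> q(leaf(b)).

q(leaf(b))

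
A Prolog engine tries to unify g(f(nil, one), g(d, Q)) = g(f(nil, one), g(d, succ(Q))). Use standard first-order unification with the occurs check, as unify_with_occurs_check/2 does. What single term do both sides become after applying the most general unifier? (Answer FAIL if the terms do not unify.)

Decompose g/2: f(nil, one) = f(nil, one),  g(d, Q) = g(d, succ(Q)).
Delete trivial equation f(nil, one) = f(nil, one).
Decompose g/2: d = d,  Q = succ(Q).
Delete trivial equation d = d.
Occurs check fails: Q occurs in succ(Q); the equation Q = succ(Q) has no finite solution.

FAIL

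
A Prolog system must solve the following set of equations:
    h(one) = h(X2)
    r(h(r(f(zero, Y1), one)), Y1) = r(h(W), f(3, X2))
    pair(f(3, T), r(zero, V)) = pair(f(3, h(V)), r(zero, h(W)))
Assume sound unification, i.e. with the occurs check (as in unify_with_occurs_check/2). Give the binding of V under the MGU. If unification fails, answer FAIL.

Decompose h/1: one = X2.
Bind X2 := one; substituting into the one remaining equation that mentions X2 gives: r(h(r(f(zero, Y1), one)), Y1) = r(h(W), f(3, one)).
Decompose r/2: h(r(f(zero, Y1), one)) = h(W),  Y1 = f(3, one).
Decompose h/1: r(f(zero, Y1), one) = W.
Bind W := r(f(zero, Y1), one); substituting into the one remaining equation that mentions W gives: pair(f(3, T), r(zero, V)) = pair(f(3, h(V)), r(zero, h(r(f(zero, Y1), one)))).
Bind Y1 := f(3, one); substituting into the remaining equation gives: pair(f(3, T), r(zero, V)) = pair(f(3, h(V)), r(zero, h(r(f(zero, f(3, one)), one)))). Substituting into the earlier binding gives W := r(f(zero, f(3, one)), one).
Decompose pair/2: f(3, T) = f(3, h(V)),  r(zero, V) = r(zero, h(r(f(zero, f(3, one)), one))).
Decompose f/2: 3 = 3,  T = h(V).
Delete trivial equation 3 = 3.
Bind T := h(V); no other remaining equation mentions T.
Decompose r/2: zero = zero,  V = h(r(f(zero, f(3, one)), one)).
Delete trivial equation zero = zero.
Bind V := h(r(f(zero, f(3, one)), one)). Substituting into the earlier binding gives T := h(h(r(f(zero, f(3, one)), one))).
MGU = { X2 = one, W = r(f(zero, f(3, one)), one), Y1 = f(3, one), T = h(h(r(f(zero, f(3, one)), one))), V = h(r(f(zero, f(3, one)), one)) }, so V = h(r(f(zero, f(3, one)), one)).

h(r(f(zero, f(3, one)), one))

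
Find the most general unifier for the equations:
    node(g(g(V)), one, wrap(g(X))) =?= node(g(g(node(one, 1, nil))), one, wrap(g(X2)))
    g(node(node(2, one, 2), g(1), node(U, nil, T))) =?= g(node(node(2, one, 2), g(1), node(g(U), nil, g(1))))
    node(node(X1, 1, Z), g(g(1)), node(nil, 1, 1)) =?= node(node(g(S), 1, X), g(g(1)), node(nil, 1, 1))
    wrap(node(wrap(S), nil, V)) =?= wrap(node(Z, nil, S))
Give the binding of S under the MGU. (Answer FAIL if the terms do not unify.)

FAIL

Decompose node/3: g(g(V)) =?= g(g(node(one, 1, nil))),  one =?= one,  wrap(g(X)) =?= wrap(g(X2)).
Decompose g/1: g(V) =?= g(node(one, 1, nil)).
Decompose g/1: V =?= node(one, 1, nil).
Bind V := node(one, 1, nil); substituting into the one remaining equation that mentions V gives: wrap(node(wrap(S), nil, node(one, 1, nil))) =?= wrap(node(Z, nil, S)).
Delete trivial equation one =?= one.
Decompose wrap/1: g(X) =?= g(X2).
Decompose g/1: X =?= X2.
Bind X := X2; substituting into the one remaining equation that mentions X gives: node(node(X1, 1, Z), g(g(1)), node(nil, 1, 1)) =?= node(node(g(S), 1, X2), g(g(1)), node(nil, 1, 1)).
Decompose g/1: node(node(2, one, 2), g(1), node(U, nil, T)) =?= node(node(2, one, 2), g(1), node(g(U), nil, g(1))).
Decompose node/3: node(2, one, 2) =?= node(2, one, 2),  g(1) =?= g(1),  node(U, nil, T) =?= node(g(U), nil, g(1)).
Delete trivial equation node(2, one, 2) =?= node(2, one, 2).
Delete trivial equation g(1) =?= g(1).
Decompose node/3: U =?= g(U),  nil =?= nil,  T =?= g(1).
Occurs check fails: U occurs in g(U); the equation U =?= g(U) has no finite solution.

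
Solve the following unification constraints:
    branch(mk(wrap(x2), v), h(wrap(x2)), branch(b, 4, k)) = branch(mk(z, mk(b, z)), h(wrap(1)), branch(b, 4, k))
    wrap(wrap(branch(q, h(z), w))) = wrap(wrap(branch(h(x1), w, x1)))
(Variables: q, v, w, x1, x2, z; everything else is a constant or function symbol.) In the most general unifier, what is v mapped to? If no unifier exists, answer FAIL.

mk(b, wrap(1))

Decompose branch/3: mk(wrap(x2), v) = mk(z, mk(b, z)),  h(wrap(x2)) = h(wrap(1)),  branch(b, 4, k) = branch(b, 4, k).
Decompose mk/2: wrap(x2) = z,  v = mk(b, z).
Bind z := wrap(x2); substituting into the 2 remaining equations that mention z gives: v = mk(b, wrap(x2)),  wrap(wrap(branch(q, h(wrap(x2)), w))) = wrap(wrap(branch(h(x1), w, x1))).
Bind v := mk(b, wrap(x2)); no other remaining equation mentions v.
Decompose h/1: wrap(x2) = wrap(1).
Decompose wrap/1: x2 = 1.
Bind x2 := 1; substituting into the one remaining equation that mentions x2 gives: wrap(wrap(branch(q, h(wrap(1)), w))) = wrap(wrap(branch(h(x1), w, x1))). Substituting into the earlier bindings gives z := wrap(1), v := mk(b, wrap(1)).
Delete trivial equation branch(b, 4, k) = branch(b, 4, k).
Decompose wrap/1: wrap(branch(q, h(wrap(1)), w)) = wrap(branch(h(x1), w, x1)).
Decompose wrap/1: branch(q, h(wrap(1)), w) = branch(h(x1), w, x1).
Decompose branch/3: q = h(x1),  h(wrap(1)) = w,  w = x1.
Bind q := h(x1); no other remaining equation mentions q.
Bind w := h(wrap(1)); substituting into the remaining equation gives: h(wrap(1)) = x1.
Bind x1 := h(wrap(1)). Substituting into the earlier binding gives q := h(h(wrap(1))).
MGU = { z := wrap(1), v := mk(b, wrap(1)), x2 := 1, q := h(h(wrap(1))), w := h(wrap(1)), x1 := h(wrap(1)) }, so v := mk(b, wrap(1)).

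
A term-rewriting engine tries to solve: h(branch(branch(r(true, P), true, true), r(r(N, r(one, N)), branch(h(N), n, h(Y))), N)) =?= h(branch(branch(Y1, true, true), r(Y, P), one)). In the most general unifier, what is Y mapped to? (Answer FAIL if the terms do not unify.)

r(one, r(one, one))

Decompose h/1: branch(branch(r(true, P), true, true), r(r(N, r(one, N)), branch(h(N), n, h(Y))), N) =?= branch(branch(Y1, true, true), r(Y, P), one).
Decompose branch/3: branch(r(true, P), true, true) =?= branch(Y1, true, true),  r(r(N, r(one, N)), branch(h(N), n, h(Y))) =?= r(Y, P),  N =?= one.
Decompose branch/3: r(true, P) =?= Y1,  true =?= true,  true =?= true.
Bind Y1 := r(true, P); no other remaining equation mentions Y1.
Delete trivial equation true =?= true.
Delete trivial equation true =?= true.
Decompose r/2: r(N, r(one, N)) =?= Y,  branch(h(N), n, h(Y)) =?= P.
Bind Y := r(N, r(one, N)); substituting into the one remaining equation that mentions Y gives: branch(h(N), n, h(r(N, r(one, N)))) =?= P.
Bind P := branch(h(N), n, h(r(N, r(one, N)))); no other remaining equation mentions P. Substituting into the earlier binding gives Y1 := r(true, branch(h(N), n, h(r(N, r(one, N))))).
Bind N := one. Substituting into the earlier bindings gives Y1 := r(true, branch(h(one), n, h(r(one, r(one, one))))), Y := r(one, r(one, one)), P := branch(h(one), n, h(r(one, r(one, one)))).
MGU = { Y1 ↦ r(true, branch(h(one), n, h(r(one, r(one, one))))), Y ↦ r(one, r(one, one)), P ↦ branch(h(one), n, h(r(one, r(one, one)))), N ↦ one }, so Y ↦ r(one, r(one, one)).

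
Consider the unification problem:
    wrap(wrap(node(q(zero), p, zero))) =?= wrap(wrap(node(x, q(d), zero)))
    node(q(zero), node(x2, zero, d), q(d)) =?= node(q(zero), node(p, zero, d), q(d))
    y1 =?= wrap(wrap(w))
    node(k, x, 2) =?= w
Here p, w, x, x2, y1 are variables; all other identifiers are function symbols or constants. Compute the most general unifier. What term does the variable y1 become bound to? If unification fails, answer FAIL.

wrap(wrap(node(k, q(zero), 2)))

Decompose wrap/1: wrap(node(q(zero), p, zero)) =?= wrap(node(x, q(d), zero)).
Decompose wrap/1: node(q(zero), p, zero) =?= node(x, q(d), zero).
Decompose node/3: q(zero) =?= x,  p =?= q(d),  zero =?= zero.
Bind x := q(zero); substituting into the one remaining equation that mentions x gives: node(k, q(zero), 2) =?= w.
Bind p := q(d); substituting into the one remaining equation that mentions p gives: node(q(zero), node(x2, zero, d), q(d)) =?= node(q(zero), node(q(d), zero, d), q(d)).
Delete trivial equation zero =?= zero.
Decompose node/3: q(zero) =?= q(zero),  node(x2, zero, d) =?= node(q(d), zero, d),  q(d) =?= q(d).
Delete trivial equation q(zero) =?= q(zero).
Decompose node/3: x2 =?= q(d),  zero =?= zero,  d =?= d.
Bind x2 := q(d); no other remaining equation mentions x2.
Delete trivial equation zero =?= zero.
Delete trivial equation d =?= d.
Delete trivial equation q(d) =?= q(d).
Bind y1 := wrap(wrap(w)); no other remaining equation mentions y1.
Bind w := node(k, q(zero), 2). Substituting into the earlier binding gives y1 := wrap(wrap(node(k, q(zero), 2))).
MGU = { x ↦ q(zero), p ↦ q(d), x2 ↦ q(d), y1 ↦ wrap(wrap(node(k, q(zero), 2))), w ↦ node(k, q(zero), 2) }, so y1 ↦ wrap(wrap(node(k, q(zero), 2))).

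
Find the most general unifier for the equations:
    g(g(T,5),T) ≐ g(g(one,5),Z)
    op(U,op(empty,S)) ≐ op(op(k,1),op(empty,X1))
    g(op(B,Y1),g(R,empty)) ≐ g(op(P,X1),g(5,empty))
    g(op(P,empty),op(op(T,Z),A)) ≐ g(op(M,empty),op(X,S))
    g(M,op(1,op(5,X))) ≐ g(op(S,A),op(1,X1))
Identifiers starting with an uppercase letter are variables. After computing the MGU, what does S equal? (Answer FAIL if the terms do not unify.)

op(5,op(one,one))

Decompose g/2: g(T,5) ≐ g(one,5),  T ≐ Z.
Decompose g/2: T ≐ one,  5 ≐ 5.
Bind T := one; substituting into the 2 remaining equations that mention T gives: one ≐ Z,  g(op(P,empty),op(op(one,Z),A)) ≐ g(op(M,empty),op(X,S)).
Delete trivial equation 5 ≐ 5.
Bind Z := one; substituting into the one remaining equation that mentions Z gives: g(op(P,empty),op(op(one,one),A)) ≐ g(op(M,empty),op(X,S)).
Decompose op/2: U ≐ op(k,1),  op(empty,S) ≐ op(empty,X1).
Bind U := op(k,1); no other remaining equation mentions U.
Decompose op/2: empty ≐ empty,  S ≐ X1.
Delete trivial equation empty ≐ empty.
Bind S := X1; substituting into the 2 remaining equations that mention S gives: g(op(P,empty),op(op(one,one),A)) ≐ g(op(M,empty),op(X,X1)),  g(M,op(1,op(5,X))) ≐ g(op(X1,A),op(1,X1)).
Decompose g/2: op(B,Y1) ≐ op(P,X1),  g(R,empty) ≐ g(5,empty).
Decompose op/2: B ≐ P,  Y1 ≐ X1.
Bind B := P; no other remaining equation mentions B.
Bind Y1 := X1; no other remaining equation mentions Y1.
Decompose g/2: R ≐ 5,  empty ≐ empty.
Bind R := 5; no other remaining equation mentions R.
Delete trivial equation empty ≐ empty.
Decompose g/2: op(P,empty) ≐ op(M,empty),  op(op(one,one),A) ≐ op(X,X1).
Decompose op/2: P ≐ M,  empty ≐ empty.
Bind P := M; no other remaining equation mentions P. Substituting into the earlier binding gives B := M.
Delete trivial equation empty ≐ empty.
Decompose op/2: op(one,one) ≐ X,  A ≐ X1.
Bind X := op(one,one); substituting into the one remaining equation that mentions X gives: g(M,op(1,op(5,op(one,one)))) ≐ g(op(X1,A),op(1,X1)).
Bind A := X1; substituting into the remaining equation gives: g(M,op(1,op(5,op(one,one)))) ≐ g(op(X1,X1),op(1,X1)).
Decompose g/2: M ≐ op(X1,X1),  op(1,op(5,op(one,one))) ≐ op(1,X1).
Bind M := op(X1,X1); no other remaining equation mentions M. Substituting into the earlier bindings gives B := op(X1,X1), P := op(X1,X1).
Decompose op/2: 1 ≐ 1,  op(5,op(one,one)) ≐ X1.
Delete trivial equation 1 ≐ 1.
Bind X1 := op(5,op(one,one)). Substituting into the earlier bindings gives S := op(5,op(one,one)), B := op(op(5,op(one,one)),op(5,op(one,one))), Y1 := op(5,op(one,one)), P := op(op(5,op(one,one)),op(5,op(one,one))), A := op(5,op(one,one)), M := op(op(5,op(one,one)),op(5,op(one,one))).
MGU = { T -> one, Z -> one, U -> op(k,1), S -> op(5,op(one,one)), B -> op(op(5,op(one,one)),op(5,op(one,one))), Y1 -> op(5,op(one,one)), R -> 5, P -> op(op(5,op(one,one)),op(5,op(one,one))), X -> op(one,one), A -> op(5,op(one,one)), M -> op(op(5,op(one,one)),op(5,op(one,one))), X1 -> op(5,op(one,one)) }, so S -> op(5,op(one,one)).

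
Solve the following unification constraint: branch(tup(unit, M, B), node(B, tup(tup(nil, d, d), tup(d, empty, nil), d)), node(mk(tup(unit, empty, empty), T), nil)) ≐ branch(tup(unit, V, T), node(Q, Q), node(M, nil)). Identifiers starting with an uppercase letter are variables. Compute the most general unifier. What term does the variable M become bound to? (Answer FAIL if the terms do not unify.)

Decompose branch/3: tup(unit, M, B) ≐ tup(unit, V, T),  node(B, tup(tup(nil, d, d), tup(d, empty, nil), d)) ≐ node(Q, Q),  node(mk(tup(unit, empty, empty), T), nil) ≐ node(M, nil).
Decompose tup/3: unit ≐ unit,  M ≐ V,  B ≐ T.
Delete trivial equation unit ≐ unit.
Bind M := V; substituting into the one remaining equation that mentions M gives: node(mk(tup(unit, empty, empty), T), nil) ≐ node(V, nil).
Bind B := T; substituting into the one remaining equation that mentions B gives: node(T, tup(tup(nil, d, d), tup(d, empty, nil), d)) ≐ node(Q, Q).
Decompose node/2: T ≐ Q,  tup(tup(nil, d, d), tup(d, empty, nil), d) ≐ Q.
Bind T := Q; substituting into the one remaining equation that mentions T gives: node(mk(tup(unit, empty, empty), Q), nil) ≐ node(V, nil). Substituting into the earlier binding gives B := Q.
Bind Q := tup(tup(nil, d, d), tup(d, empty, nil), d); substituting into the remaining equation gives: node(mk(tup(unit, empty, empty), tup(tup(nil, d, d), tup(d, empty, nil), d)), nil) ≐ node(V, nil). Substituting into the earlier bindings gives B := tup(tup(nil, d, d), tup(d, empty, nil), d), T := tup(tup(nil, d, d), tup(d, empty, nil), d).
Decompose node/2: mk(tup(unit, empty, empty), tup(tup(nil, d, d), tup(d, empty, nil), d)) ≐ V,  nil ≐ nil.
Bind V := mk(tup(unit, empty, empty), tup(tup(nil, d, d), tup(d, empty, nil), d)); no other remaining equation mentions V. Substituting into the earlier binding gives M := mk(tup(unit, empty, empty), tup(tup(nil, d, d), tup(d, empty, nil), d)).
Delete trivial equation nil ≐ nil.
MGU = { M := mk(tup(unit, empty, empty), tup(tup(nil, d, d), tup(d, empty, nil), d)), B := tup(tup(nil, d, d), tup(d, empty, nil), d), T := tup(tup(nil, d, d), tup(d, empty, nil), d), Q := tup(tup(nil, d, d), tup(d, empty, nil), d), V := mk(tup(unit, empty, empty), tup(tup(nil, d, d), tup(d, empty, nil), d)) }, so M := mk(tup(unit, empty, empty), tup(tup(nil, d, d), tup(d, empty, nil), d)).

mk(tup(unit, empty, empty), tup(tup(nil, d, d), tup(d, empty, nil), d))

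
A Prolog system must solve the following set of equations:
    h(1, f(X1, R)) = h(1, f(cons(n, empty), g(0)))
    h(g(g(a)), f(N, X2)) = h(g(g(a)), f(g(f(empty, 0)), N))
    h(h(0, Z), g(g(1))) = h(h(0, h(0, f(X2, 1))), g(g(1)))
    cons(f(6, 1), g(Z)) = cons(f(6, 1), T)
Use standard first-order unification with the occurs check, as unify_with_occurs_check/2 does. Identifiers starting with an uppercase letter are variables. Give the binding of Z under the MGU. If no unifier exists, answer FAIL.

h(0, f(g(f(empty, 0)), 1))

Decompose h/2: 1 = 1,  f(X1, R) = f(cons(n, empty), g(0)).
Delete trivial equation 1 = 1.
Decompose f/2: X1 = cons(n, empty),  R = g(0).
Bind X1 := cons(n, empty); no other remaining equation mentions X1.
Bind R := g(0); no other remaining equation mentions R.
Decompose h/2: g(g(a)) = g(g(a)),  f(N, X2) = f(g(f(empty, 0)), N).
Delete trivial equation g(g(a)) = g(g(a)).
Decompose f/2: N = g(f(empty, 0)),  X2 = N.
Bind N := g(f(empty, 0)); substituting into the one remaining equation that mentions N gives: X2 = g(f(empty, 0)).
Bind X2 := g(f(empty, 0)); substituting into the one remaining equation that mentions X2 gives: h(h(0, Z), g(g(1))) = h(h(0, h(0, f(g(f(empty, 0)), 1))), g(g(1))).
Decompose h/2: h(0, Z) = h(0, h(0, f(g(f(empty, 0)), 1))),  g(g(1)) = g(g(1)).
Decompose h/2: 0 = 0,  Z = h(0, f(g(f(empty, 0)), 1)).
Delete trivial equation 0 = 0.
Bind Z := h(0, f(g(f(empty, 0)), 1)); substituting into the one remaining equation that mentions Z gives: cons(f(6, 1), g(h(0, f(g(f(empty, 0)), 1)))) = cons(f(6, 1), T).
Delete trivial equation g(g(1)) = g(g(1)).
Decompose cons/2: f(6, 1) = f(6, 1),  g(h(0, f(g(f(empty, 0)), 1))) = T.
Delete trivial equation f(6, 1) = f(6, 1).
Bind T := g(h(0, f(g(f(empty, 0)), 1))).
MGU = { X1 -> cons(n, empty), R -> g(0), N -> g(f(empty, 0)), X2 -> g(f(empty, 0)), Z -> h(0, f(g(f(empty, 0)), 1)), T -> g(h(0, f(g(f(empty, 0)), 1))) }, so Z -> h(0, f(g(f(empty, 0)), 1)).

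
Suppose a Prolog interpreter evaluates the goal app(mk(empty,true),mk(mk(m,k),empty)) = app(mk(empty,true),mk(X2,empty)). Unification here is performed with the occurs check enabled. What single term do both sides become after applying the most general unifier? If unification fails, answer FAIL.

app(mk(empty,true),mk(mk(m,k),empty))

Decompose app/2: mk(empty,true) = mk(empty,true),  mk(mk(m,k),empty) = mk(X2,empty).
Delete trivial equation mk(empty,true) = mk(empty,true).
Decompose mk/2: mk(m,k) = X2,  empty = empty.
Bind X2 := mk(m,k); no other remaining equation mentions X2.
Delete trivial equation empty = empty.
Applying the MGU to either side gives app(mk(empty,true),mk(mk(m,k),empty)).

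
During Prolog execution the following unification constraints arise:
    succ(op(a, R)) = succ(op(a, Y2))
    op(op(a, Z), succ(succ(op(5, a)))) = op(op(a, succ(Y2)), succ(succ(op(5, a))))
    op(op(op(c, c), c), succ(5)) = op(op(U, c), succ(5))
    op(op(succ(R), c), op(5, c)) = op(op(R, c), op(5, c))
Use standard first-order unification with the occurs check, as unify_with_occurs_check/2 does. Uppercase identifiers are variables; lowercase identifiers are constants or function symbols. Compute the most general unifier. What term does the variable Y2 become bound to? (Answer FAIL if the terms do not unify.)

Decompose succ/1: op(a, R) = op(a, Y2).
Decompose op/2: a = a,  R = Y2.
Delete trivial equation a = a.
Bind R := Y2; substituting into the one remaining equation that mentions R gives: op(op(succ(Y2), c), op(5, c)) = op(op(Y2, c), op(5, c)).
Decompose op/2: op(a, Z) = op(a, succ(Y2)),  succ(succ(op(5, a))) = succ(succ(op(5, a))).
Decompose op/2: a = a,  Z = succ(Y2).
Delete trivial equation a = a.
Bind Z := succ(Y2); no other remaining equation mentions Z.
Delete trivial equation succ(succ(op(5, a))) = succ(succ(op(5, a))).
Decompose op/2: op(op(c, c), c) = op(U, c),  succ(5) = succ(5).
Decompose op/2: op(c, c) = U,  c = c.
Bind U := op(c, c); no other remaining equation mentions U.
Delete trivial equation c = c.
Delete trivial equation succ(5) = succ(5).
Decompose op/2: op(succ(Y2), c) = op(Y2, c),  op(5, c) = op(5, c).
Decompose op/2: succ(Y2) = Y2,  c = c.
Occurs check fails: Y2 occurs in succ(Y2); the equation Y2 = succ(Y2) has no finite solution.

FAIL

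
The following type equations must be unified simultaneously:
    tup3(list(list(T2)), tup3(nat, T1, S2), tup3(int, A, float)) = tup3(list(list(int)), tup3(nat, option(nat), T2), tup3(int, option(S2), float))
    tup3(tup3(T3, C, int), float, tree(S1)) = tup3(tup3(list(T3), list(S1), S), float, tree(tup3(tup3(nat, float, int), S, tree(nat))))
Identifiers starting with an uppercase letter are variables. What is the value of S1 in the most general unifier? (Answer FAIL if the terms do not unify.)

FAIL

Decompose tup3/3: list(list(T2)) = list(list(int)),  tup3(nat, T1, S2) = tup3(nat, option(nat), T2),  tup3(int, A, float) = tup3(int, option(S2), float).
Decompose list/1: list(T2) = list(int).
Decompose list/1: T2 = int.
Bind T2 := int; substituting into the one remaining equation that mentions T2 gives: tup3(nat, T1, S2) = tup3(nat, option(nat), int).
Decompose tup3/3: nat = nat,  T1 = option(nat),  S2 = int.
Delete trivial equation nat = nat.
Bind T1 := option(nat); no other remaining equation mentions T1.
Bind S2 := int; substituting into the one remaining equation that mentions S2 gives: tup3(int, A, float) = tup3(int, option(int), float).
Decompose tup3/3: int = int,  A = option(int),  float = float.
Delete trivial equation int = int.
Bind A := option(int); no other remaining equation mentions A.
Delete trivial equation float = float.
Decompose tup3/3: tup3(T3, C, int) = tup3(list(T3), list(S1), S),  float = float,  tree(S1) = tree(tup3(tup3(nat, float, int), S, tree(nat))).
Decompose tup3/3: T3 = list(T3),  C = list(S1),  int = S.
Occurs check fails: T3 occurs in list(T3); the equation T3 = list(T3) has no finite solution.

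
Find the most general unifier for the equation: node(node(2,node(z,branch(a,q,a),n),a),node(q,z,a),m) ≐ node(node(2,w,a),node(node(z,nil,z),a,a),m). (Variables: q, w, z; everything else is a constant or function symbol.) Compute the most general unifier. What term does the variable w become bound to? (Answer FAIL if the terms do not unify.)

node(a,branch(a,node(a,nil,a),a),n)

Decompose node/3: node(2,node(z,branch(a,q,a),n),a) ≐ node(2,w,a),  node(q,z,a) ≐ node(node(z,nil,z),a,a),  m ≐ m.
Decompose node/3: 2 ≐ 2,  node(z,branch(a,q,a),n) ≐ w,  a ≐ a.
Delete trivial equation 2 ≐ 2.
Bind w := node(z,branch(a,q,a),n); no other remaining equation mentions w.
Delete trivial equation a ≐ a.
Decompose node/3: q ≐ node(z,nil,z),  z ≐ a,  a ≐ a.
Bind q := node(z,nil,z); no other remaining equation mentions q. Substituting into the earlier binding gives w := node(z,branch(a,node(z,nil,z),a),n).
Bind z := a; no other remaining equation mentions z. Substituting into the earlier bindings gives w := node(a,branch(a,node(a,nil,a),a),n), q := node(a,nil,a).
Delete trivial equation a ≐ a.
Delete trivial equation m ≐ m.
MGU = { w := node(a,branch(a,node(a,nil,a),a),n), q := node(a,nil,a), z := a }, so w := node(a,branch(a,node(a,nil,a),a),n).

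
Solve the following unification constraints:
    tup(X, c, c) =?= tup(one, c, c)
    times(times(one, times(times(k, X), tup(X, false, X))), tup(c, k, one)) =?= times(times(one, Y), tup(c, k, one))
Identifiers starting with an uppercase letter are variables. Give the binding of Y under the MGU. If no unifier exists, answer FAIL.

times(times(k, one), tup(one, false, one))

Decompose tup/3: X =?= one,  c =?= c,  c =?= c.
Bind X := one; substituting into the one remaining equation that mentions X gives: times(times(one, times(times(k, one), tup(one, false, one))), tup(c, k, one)) =?= times(times(one, Y), tup(c, k, one)).
Delete trivial equation c =?= c.
Delete trivial equation c =?= c.
Decompose times/2: times(one, times(times(k, one), tup(one, false, one))) =?= times(one, Y),  tup(c, k, one) =?= tup(c, k, one).
Decompose times/2: one =?= one,  times(times(k, one), tup(one, false, one)) =?= Y.
Delete trivial equation one =?= one.
Bind Y := times(times(k, one), tup(one, false, one)); no other remaining equation mentions Y.
Delete trivial equation tup(c, k, one) =?= tup(c, k, one).
MGU = { X ↦ one, Y ↦ times(times(k, one), tup(one, false, one)) }, so Y ↦ times(times(k, one), tup(one, false, one)).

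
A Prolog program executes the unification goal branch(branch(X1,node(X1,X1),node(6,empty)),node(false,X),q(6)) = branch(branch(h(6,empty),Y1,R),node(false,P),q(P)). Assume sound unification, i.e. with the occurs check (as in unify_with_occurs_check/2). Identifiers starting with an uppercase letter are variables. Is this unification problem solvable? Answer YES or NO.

Decompose branch/3: branch(X1,node(X1,X1),node(6,empty)) = branch(h(6,empty),Y1,R),  node(false,X) = node(false,P),  q(6) = q(P).
Decompose branch/3: X1 = h(6,empty),  node(X1,X1) = Y1,  node(6,empty) = R.
Bind X1 := h(6,empty); substituting into the one remaining equation that mentions X1 gives: node(h(6,empty),h(6,empty)) = Y1.
Bind Y1 := node(h(6,empty),h(6,empty)); no other remaining equation mentions Y1.
Bind R := node(6,empty); no other remaining equation mentions R.
Decompose node/2: false = false,  X = P.
Delete trivial equation false = false.
Bind X := P; no other remaining equation mentions X.
Decompose q/1: 6 = P.
Bind P := 6. Substituting into the earlier binding gives X := 6.
No equations remain and no clash or occurs-check failure arose, so a unifier exists.

YES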